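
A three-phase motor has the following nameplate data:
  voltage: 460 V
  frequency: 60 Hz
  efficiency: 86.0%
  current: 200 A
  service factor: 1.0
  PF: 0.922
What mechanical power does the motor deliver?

126 kW

P_in = √3·V·I·cosφ = 1.732 × 460 × 200 × 0.922 = 146915 W
P_out = η·P_in = 0.86 × 146915 = 126347 W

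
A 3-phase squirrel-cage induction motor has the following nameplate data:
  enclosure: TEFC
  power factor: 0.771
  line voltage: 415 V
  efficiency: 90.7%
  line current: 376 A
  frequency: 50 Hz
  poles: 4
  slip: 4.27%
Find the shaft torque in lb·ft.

P_in = √3·V·I·cosφ = 1.732 × 415 × 376 × 0.771 = 208371 W
P_out = η·P_in = 0.907 × 208371 = 188992 W
n_s = 120×50/4 = 1500 rpm; n = 1500×(1−0.0427) = 1436 rpm
ω = 2π×1436/60 = 150.4 rad/s
τ = P_out/ω = 188992/150.4 = 1257 N·m
In lb·ft: 1257/1.356 = 927 lb·ft

927 lb·ft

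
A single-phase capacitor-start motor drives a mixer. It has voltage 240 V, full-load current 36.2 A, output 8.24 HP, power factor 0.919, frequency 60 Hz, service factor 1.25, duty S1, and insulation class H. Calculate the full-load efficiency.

P_out = 8.24 × 746 = 6147 W
P_in = V·I·cosφ = 240 × 36.2 × 0.919 = 7984 W
η = P_out / P_in = 6147 / 7984 = 0.770 = 77.0%

77.0 %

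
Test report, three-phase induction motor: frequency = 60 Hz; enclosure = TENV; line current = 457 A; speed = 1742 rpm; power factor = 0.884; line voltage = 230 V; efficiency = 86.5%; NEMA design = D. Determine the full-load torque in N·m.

763 N·m

P_in = √3·V·I·cosφ = 1.732 × 230 × 457 × 0.884 = 160933 W
P_out = η·P_in = 0.865 × 160933 = 139207 W
n = 1742 rpm
ω = 2π×1742/60 = 182.4 rad/s
τ = P_out/ω = 139207/182.4 = 763 N·m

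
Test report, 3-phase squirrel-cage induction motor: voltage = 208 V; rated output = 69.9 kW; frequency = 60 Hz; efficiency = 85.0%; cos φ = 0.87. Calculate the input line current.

P_out = 69.9 kW = 69900 W
P_in = P_out / η = 69900 / 0.850 = 82235 W
I_L = P_in / (√3·V_L·cosφ) = 82235 / (1.732 × 208 × 0.87) = 262 A

262 A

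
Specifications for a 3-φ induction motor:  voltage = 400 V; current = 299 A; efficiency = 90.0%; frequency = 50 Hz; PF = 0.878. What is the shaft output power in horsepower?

P_in = √3·V·I·cosφ = 1.732 × 400 × 299 × 0.878 = 181875 W
P_out = η·P_in = 0.9 × 181875 = 163688 W
= 163688/746 = 219 HP

219 HP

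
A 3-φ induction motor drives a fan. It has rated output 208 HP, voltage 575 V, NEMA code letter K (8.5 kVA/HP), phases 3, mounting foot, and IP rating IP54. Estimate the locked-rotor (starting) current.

1780 A

S_LR = 8.5 × 208 = 1768 kVA
I_LR = S_LR/(√3·V_L) = 1768000/(1.732×575) = 1780 A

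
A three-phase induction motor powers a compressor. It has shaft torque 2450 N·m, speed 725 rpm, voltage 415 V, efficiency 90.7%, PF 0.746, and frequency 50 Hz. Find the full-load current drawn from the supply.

382 A

ω = 2π×725/60 = 75.92 rad/s; P_out = τω = 2450 × 75.92 = 186004 W
P_in = P_out / η = 186004 / 0.907 = 205076 W
I_L = P_in / (√3·V_L·cosφ) = 205076 / (1.732 × 415 × 0.746) = 382 A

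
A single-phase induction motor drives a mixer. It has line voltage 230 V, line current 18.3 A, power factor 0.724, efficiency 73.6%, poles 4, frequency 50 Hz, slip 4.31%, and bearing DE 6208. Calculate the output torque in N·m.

14.9 N·m

P_in = V·I·cosφ = 230 × 18.3 × 0.724 = 3047 W
P_out = η·P_in = 0.736 × 3047 = 2243 W
n_s = 120×50/4 = 1500 rpm; n = 1500×(1−0.0431) = 1435 rpm
ω = 2π×1435/60 = 150.3 rad/s
τ = P_out/ω = 2243/150.3 = 14.9 N·m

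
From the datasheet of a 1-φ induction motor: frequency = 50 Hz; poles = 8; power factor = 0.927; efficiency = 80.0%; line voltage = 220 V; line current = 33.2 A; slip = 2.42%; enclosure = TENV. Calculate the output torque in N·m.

P_in = V·I·cosφ = 220 × 33.2 × 0.927 = 6771 W
P_out = η·P_in = 0.8 × 6771 = 5417 W
n_s = 120×50/8 = 750 rpm; n = 750×(1−0.0242) = 732 rpm
ω = 2π×732/60 = 76.65 rad/s
τ = P_out/ω = 5417/76.65 = 70.7 N·m

70.7 N·m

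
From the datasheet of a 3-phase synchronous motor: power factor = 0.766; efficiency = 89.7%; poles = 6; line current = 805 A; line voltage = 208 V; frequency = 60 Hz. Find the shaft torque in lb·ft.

P_in = √3·V·I·cosφ = 1.732 × 208 × 805 × 0.766 = 222145 W
P_out = η·P_in = 0.897 × 222145 = 199264 W
n = n_s = 120×60/6 = 1200 rpm (synchronous)
ω = 2π×1200/60 = 125.7 rad/s
τ = P_out/ω = 199264/125.7 = 1585 N·m
In lb·ft: 1585/1.356 = 1170 lb·ft

1170 lb·ft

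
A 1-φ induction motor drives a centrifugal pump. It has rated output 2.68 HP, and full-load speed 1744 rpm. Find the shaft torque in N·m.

P_out = 2.68 × 746 = 1999 W
ω = 2π × 1744/60 = 182.6 rad/s
τ = P_out/ω = 1999/182.6 = 10.9 N·m

10.9 N·m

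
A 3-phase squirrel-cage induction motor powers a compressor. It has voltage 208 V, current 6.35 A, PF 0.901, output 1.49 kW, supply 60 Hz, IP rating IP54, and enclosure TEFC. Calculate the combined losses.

571 W

P_in = √3·V·I·cosφ = 1.732×208×6.35×0.901 = 2061 W
P_out = 1490 W
Losses = P_in − P_out = 2061 − 1490 = 571 W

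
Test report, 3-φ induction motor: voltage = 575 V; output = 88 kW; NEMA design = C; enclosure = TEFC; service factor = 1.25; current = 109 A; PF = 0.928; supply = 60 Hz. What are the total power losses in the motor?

12700 W

P_in = √3·V·I·cosφ = 1.732×575×109×0.928 = 100737 W
P_out = 88000 W
Losses = P_in − P_out = 100737 − 88000 = 12737 W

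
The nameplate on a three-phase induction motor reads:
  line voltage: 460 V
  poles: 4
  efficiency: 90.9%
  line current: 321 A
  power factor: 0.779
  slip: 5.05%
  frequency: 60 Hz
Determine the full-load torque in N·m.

1010 N·m

P_in = √3·V·I·cosφ = 1.732 × 460 × 321 × 0.779 = 199227 W
P_out = η·P_in = 0.909 × 199227 = 181097 W
n_s = 120×60/4 = 1800 rpm; n = 1800×(1−0.0505) = 1709 rpm
ω = 2π×1709/60 = 179 rad/s
τ = P_out/ω = 181097/179 = 1010 N·m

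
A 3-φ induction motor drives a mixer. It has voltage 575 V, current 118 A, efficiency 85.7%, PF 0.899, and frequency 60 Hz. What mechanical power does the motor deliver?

P_in = √3·V·I·cosφ = 1.732 × 575 × 118 × 0.899 = 105647 W
P_out = η·P_in = 0.857 × 105647 = 90539 W

90.5 kW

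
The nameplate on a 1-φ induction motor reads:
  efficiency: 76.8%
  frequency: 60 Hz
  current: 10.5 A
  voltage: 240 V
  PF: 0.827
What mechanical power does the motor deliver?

P_in = V·I·cosφ = 240 × 10.5 × 0.827 = 2084 W
P_out = η·P_in = 0.768 × 2084 = 1601 W

1.6 kW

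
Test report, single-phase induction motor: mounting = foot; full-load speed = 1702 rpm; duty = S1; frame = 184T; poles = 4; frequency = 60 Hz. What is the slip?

5.44 %

n_s = 120f/p = 120×60/4 = 1800 rpm
s = (n_s − n)/n_s = (1800 − 1702)/1800 = 0.0544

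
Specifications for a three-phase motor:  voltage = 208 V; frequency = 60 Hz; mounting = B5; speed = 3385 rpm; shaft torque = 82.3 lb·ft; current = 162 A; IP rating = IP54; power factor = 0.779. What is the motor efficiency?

87.0 %

τ = 82.3 lb·ft × 1.356 = 111.6 N·m
ω = 2π × 3385/60 = 354.5 rad/s; P_out = τω = 111.6 × 354.5 = 39562 W
P_in = √3·V_L·I_L·cosφ = 1.732 × 208 × 162 × 0.779 = 45464 W
η = P_out / P_in = 39562 / 45464 = 0.870 = 87.0%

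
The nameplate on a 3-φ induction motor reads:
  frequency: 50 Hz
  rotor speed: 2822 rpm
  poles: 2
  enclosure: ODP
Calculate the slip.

n_s = 120f/p = 120×50/2 = 3000 rpm
s = (n_s − n)/n_s = (3000 − 2822)/3000 = 0.0593

5.93 %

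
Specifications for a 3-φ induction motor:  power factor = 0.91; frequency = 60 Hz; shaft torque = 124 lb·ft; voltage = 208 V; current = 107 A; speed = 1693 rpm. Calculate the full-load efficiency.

τ = 124 lb·ft × 1.356 = 168.1 N·m
ω = 2π × 1693/60 = 177.3 rad/s; P_out = τω = 168.1 × 177.3 = 29804 W
P_in = √3·V_L·I_L·cosφ = 1.732 × 208 × 107 × 0.91 = 35078 W
η = P_out / P_in = 29804 / 35078 = 0.850 = 85.0%

85.0 %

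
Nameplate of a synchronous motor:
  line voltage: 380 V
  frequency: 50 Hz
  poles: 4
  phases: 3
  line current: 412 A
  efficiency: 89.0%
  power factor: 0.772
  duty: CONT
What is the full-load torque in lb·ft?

P_in = √3·V·I·cosφ = 1.732 × 380 × 412 × 0.772 = 209337 W
P_out = η·P_in = 0.89 × 209337 = 186310 W
n = n_s = 120×50/4 = 1500 rpm (synchronous)
ω = 2π×1500/60 = 157.1 rad/s
τ = P_out/ω = 186310/157.1 = 1186 N·m
In lb·ft: 1186/1.356 = 875 lb·ft

875 lb·ft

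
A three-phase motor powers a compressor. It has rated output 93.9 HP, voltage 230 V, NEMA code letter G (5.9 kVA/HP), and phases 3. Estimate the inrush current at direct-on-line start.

1390 A

S_LR = 5.9 × 93.9 = 554.01 kVA
I_LR = S_LR/(√3·V_L) = 554010/(1.732×230) = 1390 A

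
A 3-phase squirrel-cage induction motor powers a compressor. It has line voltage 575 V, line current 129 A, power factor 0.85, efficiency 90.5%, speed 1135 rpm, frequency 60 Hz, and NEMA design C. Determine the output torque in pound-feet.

613 lb·ft

P_in = √3·V·I·cosφ = 1.732 × 575 × 129 × 0.85 = 109200 W
P_out = η·P_in = 0.905 × 109200 = 98826 W
n = 1135 rpm
ω = 2π×1135/60 = 118.9 rad/s
τ = P_out/ω = 98826/118.9 = 831.2 N·m
In lb·ft: 831.2/1.356 = 613 lb·ft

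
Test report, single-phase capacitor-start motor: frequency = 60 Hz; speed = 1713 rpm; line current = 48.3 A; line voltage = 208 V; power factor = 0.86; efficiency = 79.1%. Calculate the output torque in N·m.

P_in = V·I·cosφ = 208 × 48.3 × 0.86 = 8640 W
P_out = η·P_in = 0.791 × 8640 = 6834 W
n = 1713 rpm
ω = 2π×1713/60 = 179.4 rad/s
τ = P_out/ω = 6834/179.4 = 38.1 N·m

38.1 N·m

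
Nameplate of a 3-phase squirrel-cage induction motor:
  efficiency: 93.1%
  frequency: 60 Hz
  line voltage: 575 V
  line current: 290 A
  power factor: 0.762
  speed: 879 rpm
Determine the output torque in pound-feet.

1640 lb·ft

P_in = √3·V·I·cosφ = 1.732 × 575 × 290 × 0.762 = 220074 W
P_out = η·P_in = 0.931 × 220074 = 204889 W
n = 879 rpm
ω = 2π×879/60 = 92.05 rad/s
τ = P_out/ω = 204889/92.05 = 2226 N·m
In lb·ft: 2226/1.356 = 1640 lb·ft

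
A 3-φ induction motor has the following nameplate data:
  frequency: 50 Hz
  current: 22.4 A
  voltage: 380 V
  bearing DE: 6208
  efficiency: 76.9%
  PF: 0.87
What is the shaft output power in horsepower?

13.2 HP

P_in = √3·V·I·cosφ = 1.732 × 380 × 22.4 × 0.87 = 12826 W
P_out = η·P_in = 0.769 × 12826 = 9863 W
= 9863/746 = 13.2 HP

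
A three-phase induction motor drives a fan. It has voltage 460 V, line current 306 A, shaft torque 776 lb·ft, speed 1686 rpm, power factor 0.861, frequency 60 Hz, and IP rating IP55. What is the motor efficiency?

τ = 776 lb·ft × 1.356 = 1052 N·m
ω = 2π × 1686/60 = 176.6 rad/s; P_out = τω = 1052 × 176.6 = 185783 W
P_in = √3·V_L·I_L·cosφ = 1.732 × 460 × 306 × 0.861 = 209909 W
η = P_out / P_in = 185783 / 209909 = 0.885 = 88.5%

88.5 %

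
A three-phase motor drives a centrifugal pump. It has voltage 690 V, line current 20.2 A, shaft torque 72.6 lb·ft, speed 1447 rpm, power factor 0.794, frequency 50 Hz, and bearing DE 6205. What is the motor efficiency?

77.8 %

τ = 72.6 lb·ft × 1.356 = 98.45 N·m
ω = 2π × 1447/60 = 151.5 rad/s; P_out = τω = 98.45 × 151.5 = 14915 W
P_in = √3·V_L·I_L·cosφ = 1.732 × 690 × 20.2 × 0.794 = 19168 W
η = P_out / P_in = 14915 / 19168 = 0.778 = 77.8%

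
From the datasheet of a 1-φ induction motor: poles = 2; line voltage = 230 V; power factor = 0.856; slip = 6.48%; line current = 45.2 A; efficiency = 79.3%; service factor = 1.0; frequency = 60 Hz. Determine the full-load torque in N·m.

20 N·m

P_in = V·I·cosφ = 230 × 45.2 × 0.856 = 8899 W
P_out = η·P_in = 0.793 × 8899 = 7057 W
n_s = 120×60/2 = 3600 rpm; n = 3600×(1−0.0648) = 3367 rpm
ω = 2π×3367/60 = 352.6 rad/s
τ = P_out/ω = 7057/352.6 = 20 N·m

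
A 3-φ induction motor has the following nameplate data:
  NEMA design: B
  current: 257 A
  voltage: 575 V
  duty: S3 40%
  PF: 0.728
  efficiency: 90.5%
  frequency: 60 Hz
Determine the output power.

169 kW

P_in = √3·V·I·cosφ = 1.732 × 575 × 257 × 0.728 = 186329 W
P_out = η·P_in = 0.905 × 186329 = 168628 W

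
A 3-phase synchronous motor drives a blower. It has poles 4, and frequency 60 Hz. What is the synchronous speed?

1800 rpm

n_s = 120f/p = 120×60/4 = 1800 rpm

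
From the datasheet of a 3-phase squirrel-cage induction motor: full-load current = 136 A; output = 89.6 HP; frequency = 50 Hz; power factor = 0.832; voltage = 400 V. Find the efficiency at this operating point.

P_out = 89.6 × 746 = 66842 W
P_in = √3·V_L·I_L·cosφ = 1.732 × 400 × 136 × 0.832 = 78392 W
η = P_out / P_in = 66842 / 78392 = 0.853 = 85.3%

85.3 %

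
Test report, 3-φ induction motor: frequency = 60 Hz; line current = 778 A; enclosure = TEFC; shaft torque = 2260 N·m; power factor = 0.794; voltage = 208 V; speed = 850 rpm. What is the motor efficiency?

90.4 %

ω = 2π × 850/60 = 89.01 rad/s; P_out = τω = 2260 × 89.01 = 201163 W
P_in = √3·V_L·I_L·cosφ = 1.732 × 208 × 778 × 0.794 = 222542 W
η = P_out / P_in = 201163 / 222542 = 0.904 = 90.4%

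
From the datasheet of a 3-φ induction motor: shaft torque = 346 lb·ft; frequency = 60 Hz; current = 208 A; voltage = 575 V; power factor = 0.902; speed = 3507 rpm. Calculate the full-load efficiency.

τ = 346 lb·ft × 1.356 = 469.2 N·m
ω = 2π × 3507/60 = 367.3 rad/s; P_out = τω = 469.2 × 367.3 = 172337 W
P_in = √3·V_L·I_L·cosφ = 1.732 × 575 × 208 × 0.902 = 186847 W
η = P_out / P_in = 172337 / 186847 = 0.922 = 92.2%

92.2 %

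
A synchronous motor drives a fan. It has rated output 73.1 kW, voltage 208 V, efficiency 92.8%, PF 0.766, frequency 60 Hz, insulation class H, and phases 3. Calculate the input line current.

285 A

P_out = 73.1 kW = 73100 W
P_in = P_out / η = 73100 / 0.928 = 78772 W
I_L = P_in / (√3·V_L·cosφ) = 78772 / (1.732 × 208 × 0.766) = 285 A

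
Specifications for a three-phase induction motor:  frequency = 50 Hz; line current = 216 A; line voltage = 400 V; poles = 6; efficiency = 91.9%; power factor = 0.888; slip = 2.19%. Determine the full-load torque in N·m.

P_in = √3·V·I·cosφ = 1.732 × 400 × 216 × 0.888 = 132885 W
P_out = η·P_in = 0.919 × 132885 = 122121 W
n_s = 120×50/6 = 1000 rpm; n = 1000×(1−0.0219) = 978 rpm
ω = 2π×978/60 = 102.4 rad/s
τ = P_out/ω = 122121/102.4 = 1190 N·m

1190 N·m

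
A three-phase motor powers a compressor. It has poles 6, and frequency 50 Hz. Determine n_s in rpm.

1000 rpm

n_s = 120f/p = 120×50/6 = 1000 rpm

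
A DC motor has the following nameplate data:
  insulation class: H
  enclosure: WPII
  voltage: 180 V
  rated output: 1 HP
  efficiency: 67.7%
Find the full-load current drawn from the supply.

6.12 A

P_out = 1 × 746 = 746 W
P_in = P_out / η = 746 / 0.677 = 1102 W
I = P_in / V = 1102 / 180 = 6.12 A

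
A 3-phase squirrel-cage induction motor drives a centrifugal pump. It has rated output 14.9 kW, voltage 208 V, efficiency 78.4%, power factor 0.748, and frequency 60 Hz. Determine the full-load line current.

P_out = 14.9 kW = 14900 W
P_in = P_out / η = 14900 / 0.784 = 19005 W
I_L = P_in / (√3·V_L·cosφ) = 19005 / (1.732 × 208 × 0.748) = 70.5 A

70.5 A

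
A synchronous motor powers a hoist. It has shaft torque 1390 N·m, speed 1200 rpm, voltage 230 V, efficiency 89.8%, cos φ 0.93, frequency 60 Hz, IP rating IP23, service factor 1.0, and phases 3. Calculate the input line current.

525 A

ω = 2π×1200/60 = 125.7 rad/s; P_out = τω = 1390 × 125.7 = 174723 W
P_in = P_out / η = 174723 / 0.898 = 194569 W
I_L = P_in / (√3·V_L·cosφ) = 194569 / (1.732 × 230 × 0.93) = 525 A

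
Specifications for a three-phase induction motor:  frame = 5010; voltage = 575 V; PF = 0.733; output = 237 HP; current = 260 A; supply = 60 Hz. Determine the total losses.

13 kW

P_in = √3·V·I·cosφ = 1.732×575×260×0.733 = 189799 W
P_out = 237×746 = 176802 W
Losses = P_in − P_out = 189799 − 176802 = 12997 W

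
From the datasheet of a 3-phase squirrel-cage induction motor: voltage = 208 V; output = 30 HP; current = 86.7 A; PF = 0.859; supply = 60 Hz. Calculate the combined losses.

4.45 kW

P_in = √3·V·I·cosφ = 1.732×208×86.7×0.859 = 26830 W
P_out = 30×746 = 22380 W
Losses = P_in − P_out = 26830 − 22380 = 4450 W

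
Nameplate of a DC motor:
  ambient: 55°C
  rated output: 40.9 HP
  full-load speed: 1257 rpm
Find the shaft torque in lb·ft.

P_out = 40.9 × 746 = 30511 W
ω = 2π × 1257/60 = 131.6 rad/s
τ = P_out/ω = 30511/131.6 = 231.8 N·m
In lb·ft: 231.8/1.356 = 171 lb·ft

171 lb·ft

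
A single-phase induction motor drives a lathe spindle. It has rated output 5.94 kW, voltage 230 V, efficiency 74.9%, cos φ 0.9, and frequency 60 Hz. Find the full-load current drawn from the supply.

38.3 A

P_out = 5.94 kW = 5940 W
P_in = P_out / η = 5940 / 0.749 = 7931 W
I = P_in / (V·cosφ) = 7931 / (230 × 0.9) = 38.3 A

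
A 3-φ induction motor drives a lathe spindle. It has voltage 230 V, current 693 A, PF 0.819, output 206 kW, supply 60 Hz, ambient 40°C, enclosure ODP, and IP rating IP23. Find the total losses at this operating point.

P_in = √3·V·I·cosφ = 1.732×230×693×0.819 = 226096 W
P_out = 206000 W
Losses = P_in − P_out = 226096 − 206000 = 20096 W

20.1 kW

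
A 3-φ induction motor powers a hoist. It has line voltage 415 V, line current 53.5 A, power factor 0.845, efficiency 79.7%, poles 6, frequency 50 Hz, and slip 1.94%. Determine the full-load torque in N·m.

252 N·m

P_in = √3·V·I·cosφ = 1.732 × 415 × 53.5 × 0.845 = 32494 W
P_out = η·P_in = 0.797 × 32494 = 25898 W
n_s = 120×50/6 = 1000 rpm; n = 1000×(1−0.0194) = 981 rpm
ω = 2π×981/60 = 102.7 rad/s
τ = P_out/ω = 25898/102.7 = 252 N·m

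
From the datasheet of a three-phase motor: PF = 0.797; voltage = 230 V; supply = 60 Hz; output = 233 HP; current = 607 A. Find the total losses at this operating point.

18.9 kW

P_in = √3·V·I·cosφ = 1.732×230×607×0.797 = 192718 W
P_out = 233×746 = 173818 W
Losses = P_in − P_out = 192718 − 173818 = 18900 W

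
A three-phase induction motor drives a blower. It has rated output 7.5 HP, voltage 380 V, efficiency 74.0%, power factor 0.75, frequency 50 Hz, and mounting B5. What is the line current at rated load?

P_out = 7.5 × 746 = 5595 W
P_in = P_out / η = 5595 / 0.740 = 7561 W
I_L = P_in / (√3·V_L·cosφ) = 7561 / (1.732 × 380 × 0.75) = 15.3 A

15.3 A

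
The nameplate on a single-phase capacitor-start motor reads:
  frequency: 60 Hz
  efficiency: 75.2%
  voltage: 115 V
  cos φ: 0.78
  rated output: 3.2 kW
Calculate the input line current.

P_out = 3.2 kW = 3200 W
P_in = P_out / η = 3200 / 0.752 = 4255 W
I = P_in / (V·cosφ) = 4255 / (115 × 0.78) = 47.4 A

47.4 A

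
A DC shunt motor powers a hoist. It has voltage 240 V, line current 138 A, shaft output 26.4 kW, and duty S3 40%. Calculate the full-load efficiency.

79.7 %

P_out = 26.4 kW = 26400 W
P_in = V·I = 240 × 138 = 33120 W
η = P_out / P_in = 26400 / 33120 = 0.797 = 79.7%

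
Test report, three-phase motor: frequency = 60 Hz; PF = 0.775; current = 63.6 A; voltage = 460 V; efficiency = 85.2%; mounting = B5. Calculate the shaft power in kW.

33.5 kW

P_in = √3·V·I·cosφ = 1.732 × 460 × 63.6 × 0.775 = 39270 W
P_out = η·P_in = 0.852 × 39270 = 33458 W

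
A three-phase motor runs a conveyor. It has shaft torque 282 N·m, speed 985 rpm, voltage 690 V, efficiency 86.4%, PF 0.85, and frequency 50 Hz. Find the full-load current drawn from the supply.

ω = 2π×985/60 = 103.1 rad/s; P_out = τω = 282 × 103.1 = 29074 W
P_in = P_out / η = 29074 / 0.864 = 33650 W
I_L = P_in / (√3·V_L·cosφ) = 33650 / (1.732 × 690 × 0.85) = 33.1 A

33.1 A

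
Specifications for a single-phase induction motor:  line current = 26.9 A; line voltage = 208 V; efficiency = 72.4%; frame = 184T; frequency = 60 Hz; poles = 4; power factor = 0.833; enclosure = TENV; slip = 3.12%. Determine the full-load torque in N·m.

18.5 N·m

P_in = V·I·cosφ = 208 × 26.9 × 0.833 = 4661 W
P_out = η·P_in = 0.724 × 4661 = 3375 W
n_s = 120×60/4 = 1800 rpm; n = 1800×(1−0.0312) = 1744 rpm
ω = 2π×1744/60 = 182.6 rad/s
τ = P_out/ω = 3375/182.6 = 18.5 N·m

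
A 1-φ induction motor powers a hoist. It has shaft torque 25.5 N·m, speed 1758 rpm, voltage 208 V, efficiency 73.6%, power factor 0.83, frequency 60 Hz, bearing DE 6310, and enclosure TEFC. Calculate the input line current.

ω = 2π×1758/60 = 184.1 rad/s; P_out = τω = 25.5 × 184.1 = 4695 W
P_in = P_out / η = 4695 / 0.736 = 6379 W
I = P_in / (V·cosφ) = 6379 / (208 × 0.83) = 36.9 A

36.9 A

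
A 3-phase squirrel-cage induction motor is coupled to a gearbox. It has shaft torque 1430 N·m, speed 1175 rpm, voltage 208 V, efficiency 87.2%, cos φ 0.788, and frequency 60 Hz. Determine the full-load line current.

ω = 2π×1175/60 = 123 rad/s; P_out = τω = 1430 × 123 = 175890 W
P_in = P_out / η = 175890 / 0.872 = 201709 W
I_L = P_in / (√3·V_L·cosφ) = 201709 / (1.732 × 208 × 0.788) = 711 A

711 A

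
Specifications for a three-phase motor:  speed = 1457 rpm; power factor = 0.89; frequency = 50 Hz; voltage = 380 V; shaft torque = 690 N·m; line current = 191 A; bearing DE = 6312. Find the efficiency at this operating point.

ω = 2π × 1457/60 = 152.6 rad/s; P_out = τω = 690 × 152.6 = 105294 W
P_in = √3·V_L·I_L·cosφ = 1.732 × 380 × 191 × 0.89 = 111881 W
η = P_out / P_in = 105294 / 111881 = 0.941 = 94.1%

94.1 %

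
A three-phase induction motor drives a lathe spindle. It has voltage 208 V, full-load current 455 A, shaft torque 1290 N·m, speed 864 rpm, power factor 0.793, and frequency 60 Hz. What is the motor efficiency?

89.8 %

ω = 2π × 864/60 = 90.48 rad/s; P_out = τω = 1290 × 90.48 = 116719 W
P_in = √3·V_L·I_L·cosφ = 1.732 × 208 × 455 × 0.793 = 129986 W
η = P_out / P_in = 116719 / 129986 = 0.898 = 89.8%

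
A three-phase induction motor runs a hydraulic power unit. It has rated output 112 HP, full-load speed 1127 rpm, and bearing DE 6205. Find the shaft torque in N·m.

708 N·m

P_out = 112 × 746 = 83552 W
ω = 2π × 1127/60 = 118 rad/s
τ = P_out/ω = 83552/118 = 708 N·m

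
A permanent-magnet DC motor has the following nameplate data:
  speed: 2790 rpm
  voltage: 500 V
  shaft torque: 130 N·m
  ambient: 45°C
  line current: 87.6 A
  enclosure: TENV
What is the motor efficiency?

86.7 %

ω = 2π × 2790/60 = 292.2 rad/s; P_out = τω = 130 × 292.2 = 37986 W
P_in = V·I = 500 × 87.6 = 43800 W
η = P_out / P_in = 37986 / 43800 = 0.867 = 86.7%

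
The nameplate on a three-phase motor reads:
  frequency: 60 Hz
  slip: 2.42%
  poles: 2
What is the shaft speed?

n_s = 120f/p = 120×60/2 = 3600 rpm
n = n_s(1 − s) = 3600 × (1 − 0.0242) = 3513 rpm

3513 rpm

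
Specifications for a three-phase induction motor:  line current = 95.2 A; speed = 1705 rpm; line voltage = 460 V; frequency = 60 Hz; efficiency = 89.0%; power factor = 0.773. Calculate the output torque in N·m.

292 N·m

P_in = √3·V·I·cosφ = 1.732 × 460 × 95.2 × 0.773 = 58630 W
P_out = η·P_in = 0.89 × 58630 = 52181 W
n = 1705 rpm
ω = 2π×1705/60 = 178.5 rad/s
τ = P_out/ω = 52181/178.5 = 292 N·m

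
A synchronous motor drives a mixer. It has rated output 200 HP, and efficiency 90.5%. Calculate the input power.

165 kW

P_out = 200 × 746 = 149200 W
P_in = P_out/η = 149200/0.905 = 164862 W = 165 kW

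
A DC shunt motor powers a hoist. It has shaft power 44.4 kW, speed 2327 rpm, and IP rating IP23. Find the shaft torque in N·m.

ω = 2π × 2327/60 = 243.7 rad/s
τ = P/ω = 44400/243.7 = 182 N·m

182 N·m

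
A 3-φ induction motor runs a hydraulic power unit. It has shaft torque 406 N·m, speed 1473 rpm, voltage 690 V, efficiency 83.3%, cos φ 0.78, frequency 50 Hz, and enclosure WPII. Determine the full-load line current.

80.7 A

ω = 2π×1473/60 = 154.3 rad/s; P_out = τω = 406 × 154.3 = 62646 W
P_in = P_out / η = 62646 / 0.833 = 75205 W
I_L = P_in / (√3·V_L·cosφ) = 75205 / (1.732 × 690 × 0.78) = 80.7 A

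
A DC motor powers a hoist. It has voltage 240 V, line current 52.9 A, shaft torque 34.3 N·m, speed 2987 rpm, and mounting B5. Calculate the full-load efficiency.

ω = 2π × 2987/60 = 312.8 rad/s; P_out = τω = 34.3 × 312.8 = 10729 W
P_in = V·I = 240 × 52.9 = 12696 W
η = P_out / P_in = 10729 / 12696 = 0.845 = 84.5%

84.5 %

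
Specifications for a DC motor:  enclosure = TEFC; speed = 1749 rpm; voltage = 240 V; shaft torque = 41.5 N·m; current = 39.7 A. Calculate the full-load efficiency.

ω = 2π × 1749/60 = 183.2 rad/s; P_out = τω = 41.5 × 183.2 = 7603 W
P_in = V·I = 240 × 39.7 = 9528 W
η = P_out / P_in = 7603 / 9528 = 0.798 = 79.8%

79.8 %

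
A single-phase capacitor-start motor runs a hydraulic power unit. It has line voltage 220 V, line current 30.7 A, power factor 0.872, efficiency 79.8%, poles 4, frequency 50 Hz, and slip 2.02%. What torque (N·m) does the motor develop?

30.5 N·m

P_in = V·I·cosφ = 220 × 30.7 × 0.872 = 5889 W
P_out = η·P_in = 0.798 × 5889 = 4699 W
n_s = 120×50/4 = 1500 rpm; n = 1500×(1−0.0202) = 1470 rpm
ω = 2π×1470/60 = 153.9 rad/s
τ = P_out/ω = 4699/153.9 = 30.5 N·m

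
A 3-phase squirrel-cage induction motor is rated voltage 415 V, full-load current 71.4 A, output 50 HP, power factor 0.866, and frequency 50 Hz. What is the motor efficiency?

P_out = 50 × 746 = 37300 W
P_in = √3·V_L·I_L·cosφ = 1.732 × 415 × 71.4 × 0.866 = 44444 W
η = P_out / P_in = 37300 / 44444 = 0.839 = 83.9%

83.9 %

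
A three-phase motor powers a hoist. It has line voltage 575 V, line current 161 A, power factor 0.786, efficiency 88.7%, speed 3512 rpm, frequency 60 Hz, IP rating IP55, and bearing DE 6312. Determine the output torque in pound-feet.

P_in = √3·V·I·cosφ = 1.732 × 575 × 161 × 0.786 = 126027 W
P_out = η·P_in = 0.887 × 126027 = 111786 W
n = 3512 rpm
ω = 2π×3512/60 = 367.8 rad/s
τ = P_out/ω = 111786/367.8 = 303.9 N·m
In lb·ft: 303.9/1.356 = 224 lb·ft

224 lb·ft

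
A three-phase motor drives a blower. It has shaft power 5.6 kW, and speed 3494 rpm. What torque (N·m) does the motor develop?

15.3 N·m

ω = 2π × 3494/60 = 365.9 rad/s
τ = P/ω = 5600/365.9 = 15.3 N·m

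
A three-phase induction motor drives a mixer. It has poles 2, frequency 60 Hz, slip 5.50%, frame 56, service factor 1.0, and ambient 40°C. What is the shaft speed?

n_s = 120f/p = 120×60/2 = 3600 rpm
n = n_s(1 − s) = 3600 × (1 − 0.055) = 3402 rpm

3402 rpm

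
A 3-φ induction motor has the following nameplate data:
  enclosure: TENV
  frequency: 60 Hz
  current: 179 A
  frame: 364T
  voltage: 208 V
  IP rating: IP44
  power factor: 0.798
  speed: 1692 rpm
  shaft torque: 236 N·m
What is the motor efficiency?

81.3 %

ω = 2π × 1692/60 = 177.2 rad/s; P_out = τω = 236 × 177.2 = 41819 W
P_in = √3·V_L·I_L·cosφ = 1.732 × 208 × 179 × 0.798 = 51460 W
η = P_out / P_in = 41819 / 51460 = 0.813 = 81.3%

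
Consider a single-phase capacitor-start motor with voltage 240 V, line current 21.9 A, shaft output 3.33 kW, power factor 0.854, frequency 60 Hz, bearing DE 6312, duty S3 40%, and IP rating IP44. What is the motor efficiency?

P_out = 3.33 kW = 3330 W
P_in = V·I·cosφ = 240 × 21.9 × 0.854 = 4489 W
η = P_out / P_in = 3330 / 4489 = 0.742 = 74.2%

74.2 %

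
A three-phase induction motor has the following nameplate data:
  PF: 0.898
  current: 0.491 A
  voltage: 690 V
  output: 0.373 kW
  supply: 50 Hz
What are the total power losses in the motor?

P_in = √3·V·I·cosφ = 1.732×690×0.491×0.898 = 527 W
P_out = 373 W
Losses = P_in − P_out = 527 − 373 = 154 W

154 W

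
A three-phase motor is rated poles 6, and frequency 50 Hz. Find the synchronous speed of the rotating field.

n_s = 120f/p = 120×50/6 = 1000 rpm

1000 rpm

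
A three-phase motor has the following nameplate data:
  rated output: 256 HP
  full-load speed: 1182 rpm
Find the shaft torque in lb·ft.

P_out = 256 × 746 = 190976 W
ω = 2π × 1182/60 = 123.8 rad/s
τ = P_out/ω = 190976/123.8 = 1543 N·m
In lb·ft: 1543/1.356 = 1140 lb·ft

1140 lb·ft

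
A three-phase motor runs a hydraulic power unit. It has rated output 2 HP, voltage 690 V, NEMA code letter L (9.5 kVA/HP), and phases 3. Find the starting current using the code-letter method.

S_LR = 9.5 × 2 = 19 kVA
I_LR = S_LR/(√3·V_L) = 19000/(1.732×690) = 15.9 A

15.9 A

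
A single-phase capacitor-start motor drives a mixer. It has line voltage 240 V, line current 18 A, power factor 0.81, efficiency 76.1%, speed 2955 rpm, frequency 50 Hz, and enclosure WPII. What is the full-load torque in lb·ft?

6.35 lb·ft

P_in = V·I·cosφ = 240 × 18 × 0.81 = 3499 W
P_out = η·P_in = 0.761 × 3499 = 2663 W
n = 2955 rpm
ω = 2π×2955/60 = 309.4 rad/s
τ = P_out/ω = 2663/309.4 = 8.607 N·m
In lb·ft: 8.607/1.356 = 6.35 lb·ft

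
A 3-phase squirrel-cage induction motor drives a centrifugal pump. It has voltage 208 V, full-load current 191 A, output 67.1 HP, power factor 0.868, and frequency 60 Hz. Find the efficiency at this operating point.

P_out = 67.1 × 746 = 50057 W
P_in = √3·V_L·I_L·cosφ = 1.732 × 208 × 191 × 0.868 = 59726 W
η = P_out / P_in = 50057 / 59726 = 0.838 = 83.8%

83.8 %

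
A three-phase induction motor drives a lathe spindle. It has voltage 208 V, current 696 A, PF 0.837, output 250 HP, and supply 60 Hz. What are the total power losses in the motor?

23400 W

P_in = √3·V·I·cosφ = 1.732×208×696×0.837 = 209868 W
P_out = 250×746 = 186500 W
Losses = P_in − P_out = 209868 − 186500 = 23368 W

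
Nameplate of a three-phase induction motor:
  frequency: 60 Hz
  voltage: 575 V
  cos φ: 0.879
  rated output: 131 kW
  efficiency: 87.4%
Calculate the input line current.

P_out = 131 kW = 131000 W
P_in = P_out / η = 131000 / 0.874 = 149886 W
I_L = P_in / (√3·V_L·cosφ) = 149886 / (1.732 × 575 × 0.879) = 171 A

171 A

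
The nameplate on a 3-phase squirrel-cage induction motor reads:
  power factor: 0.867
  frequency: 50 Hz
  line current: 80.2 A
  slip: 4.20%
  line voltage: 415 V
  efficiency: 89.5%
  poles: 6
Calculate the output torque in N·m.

446 N·m

P_in = √3·V·I·cosφ = 1.732 × 415 × 80.2 × 0.867 = 49979 W
P_out = η·P_in = 0.895 × 49979 = 44731 W
n_s = 120×50/6 = 1000 rpm; n = 1000×(1−0.042) = 958 rpm
ω = 2π×958/60 = 100.3 rad/s
τ = P_out/ω = 44731/100.3 = 446 N·m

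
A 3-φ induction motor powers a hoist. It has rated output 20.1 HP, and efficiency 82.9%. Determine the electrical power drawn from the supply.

P_out = 20.1 × 746 = 14995 W
P_in = P_out/η = 14995/0.829 = 18088 W = 18.1 kW

18.1 kW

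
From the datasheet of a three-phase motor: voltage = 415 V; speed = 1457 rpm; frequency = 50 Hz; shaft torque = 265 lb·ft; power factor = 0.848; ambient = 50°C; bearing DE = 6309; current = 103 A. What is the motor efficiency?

87.3 %

τ = 265 lb·ft × 1.356 = 359.3 N·m
ω = 2π × 1457/60 = 152.6 rad/s; P_out = τω = 359.3 × 152.6 = 54829 W
P_in = √3·V_L·I_L·cosφ = 1.732 × 415 × 103 × 0.848 = 62781 W
η = P_out / P_in = 54829 / 62781 = 0.873 = 87.3%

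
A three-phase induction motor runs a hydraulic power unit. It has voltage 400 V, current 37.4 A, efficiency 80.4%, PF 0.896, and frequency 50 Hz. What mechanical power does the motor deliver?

18.7 kW

P_in = √3·V·I·cosφ = 1.732 × 400 × 37.4 × 0.896 = 23216 W
P_out = η·P_in = 0.804 × 23216 = 18666 W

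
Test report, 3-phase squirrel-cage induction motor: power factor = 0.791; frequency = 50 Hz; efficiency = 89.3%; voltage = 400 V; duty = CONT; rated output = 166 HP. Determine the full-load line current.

P_out = 166 × 746 = 123836 W
P_in = P_out / η = 123836 / 0.893 = 138674 W
I_L = P_in / (√3·V_L·cosφ) = 138674 / (1.732 × 400 × 0.791) = 253 A

253 A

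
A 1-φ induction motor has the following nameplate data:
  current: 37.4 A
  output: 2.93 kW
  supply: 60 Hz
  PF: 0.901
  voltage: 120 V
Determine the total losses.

1110 W

P_in = V·I·cosφ = 120×37.4×0.901 = 4044 W
P_out = 2930 W
Losses = P_in − P_out = 4044 − 2930 = 1114 W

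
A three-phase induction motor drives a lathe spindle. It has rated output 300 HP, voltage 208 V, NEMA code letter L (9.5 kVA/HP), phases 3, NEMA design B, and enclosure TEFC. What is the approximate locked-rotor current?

S_LR = 9.5 × 300 = 2850 kVA
I_LR = S_LR/(√3·V_L) = 2850000/(1.732×208) = 7910 A

7910 A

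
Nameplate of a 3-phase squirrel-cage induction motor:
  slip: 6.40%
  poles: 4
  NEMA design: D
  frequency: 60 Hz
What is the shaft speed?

1685 rpm

n_s = 120f/p = 120×60/4 = 1800 rpm
n = n_s(1 − s) = 1800 × (1 − 0.064) = 1685 rpm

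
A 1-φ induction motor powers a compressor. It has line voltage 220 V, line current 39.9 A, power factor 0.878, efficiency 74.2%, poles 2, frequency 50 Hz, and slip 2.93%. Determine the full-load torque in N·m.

P_in = V·I·cosφ = 220 × 39.9 × 0.878 = 7707 W
P_out = η·P_in = 0.742 × 7707 = 5719 W
n_s = 120×50/2 = 3000 rpm; n = 3000×(1−0.0293) = 2912 rpm
ω = 2π×2912/60 = 304.9 rad/s
τ = P_out/ω = 5719/304.9 = 18.8 N·m

18.8 N·m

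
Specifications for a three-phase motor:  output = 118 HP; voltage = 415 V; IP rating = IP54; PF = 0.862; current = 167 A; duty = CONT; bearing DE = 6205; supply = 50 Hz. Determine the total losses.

P_in = √3·V·I·cosφ = 1.732×415×167×0.862 = 103471 W
P_out = 118×746 = 88028 W
Losses = P_in − P_out = 103471 − 88028 = 15443 W

15.4 kW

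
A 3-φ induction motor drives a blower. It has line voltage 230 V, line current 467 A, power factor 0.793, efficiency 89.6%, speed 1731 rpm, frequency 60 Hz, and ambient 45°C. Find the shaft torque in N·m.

729 N·m

P_in = √3·V·I·cosφ = 1.732 × 230 × 467 × 0.793 = 147525 W
P_out = η·P_in = 0.896 × 147525 = 132182 W
n = 1731 rpm
ω = 2π×1731/60 = 181.3 rad/s
τ = P_out/ω = 132182/181.3 = 729 N·m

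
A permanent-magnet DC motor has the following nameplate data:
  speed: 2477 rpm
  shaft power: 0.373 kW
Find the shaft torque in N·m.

ω = 2π × 2477/60 = 259.4 rad/s
τ = P/ω = 373/259.4 = 1.44 N·m

1.44 N·m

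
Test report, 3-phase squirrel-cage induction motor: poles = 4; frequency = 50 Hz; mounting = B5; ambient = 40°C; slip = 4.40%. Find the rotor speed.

n_s = 120f/p = 120×50/4 = 1500 rpm
n = n_s(1 − s) = 1500 × (1 − 0.044) = 1434 rpm

1434 rpm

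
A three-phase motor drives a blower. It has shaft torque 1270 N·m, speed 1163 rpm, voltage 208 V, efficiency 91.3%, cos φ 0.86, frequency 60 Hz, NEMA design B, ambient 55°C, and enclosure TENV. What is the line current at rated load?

ω = 2π×1163/60 = 121.8 rad/s; P_out = τω = 1270 × 121.8 = 154686 W
P_in = P_out / η = 154686 / 0.913 = 169426 W
I_L = P_in / (√3·V_L·cosφ) = 169426 / (1.732 × 208 × 0.86) = 547 A

547 A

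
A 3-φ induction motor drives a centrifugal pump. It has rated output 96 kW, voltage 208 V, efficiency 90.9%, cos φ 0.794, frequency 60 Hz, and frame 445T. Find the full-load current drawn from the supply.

P_out = 96 kW = 96000 W
P_in = P_out / η = 96000 / 0.909 = 105611 W
I_L = P_in / (√3·V_L·cosφ) = 105611 / (1.732 × 208 × 0.794) = 369 A

369 A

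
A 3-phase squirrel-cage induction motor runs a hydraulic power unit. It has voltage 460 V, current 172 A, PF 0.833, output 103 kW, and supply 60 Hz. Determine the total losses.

P_in = √3·V·I·cosφ = 1.732×460×172×0.833 = 114151 W
P_out = 103000 W
Losses = P_in − P_out = 114151 − 103000 = 11151 W

11200 W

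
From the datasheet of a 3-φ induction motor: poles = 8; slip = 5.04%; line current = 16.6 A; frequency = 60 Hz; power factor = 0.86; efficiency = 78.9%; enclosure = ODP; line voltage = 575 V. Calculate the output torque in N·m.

125 N·m

P_in = √3·V·I·cosφ = 1.732 × 575 × 16.6 × 0.86 = 14217 W
P_out = η·P_in = 0.789 × 14217 = 11217 W
n_s = 120×60/8 = 900 rpm; n = 900×(1−0.0504) = 855 rpm
ω = 2π×855/60 = 89.54 rad/s
τ = P_out/ω = 11217/89.54 = 125 N·m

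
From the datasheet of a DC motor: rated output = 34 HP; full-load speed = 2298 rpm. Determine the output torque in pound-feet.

P_out = 34 × 746 = 25364 W
ω = 2π × 2298/60 = 240.6 rad/s
τ = P_out/ω = 25364/240.6 = 105.4 N·m
In lb·ft: 105.4/1.356 = 77.7 lb·ft

77.7 lb·ft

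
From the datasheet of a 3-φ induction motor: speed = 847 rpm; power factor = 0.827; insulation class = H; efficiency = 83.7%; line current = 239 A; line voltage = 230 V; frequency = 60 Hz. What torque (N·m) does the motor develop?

P_in = √3·V·I·cosφ = 1.732 × 230 × 239 × 0.827 = 78737 W
P_out = η·P_in = 0.837 × 78737 = 65903 W
n = 847 rpm
ω = 2π×847/60 = 88.7 rad/s
τ = P_out/ω = 65903/88.7 = 743 N·m

743 N·m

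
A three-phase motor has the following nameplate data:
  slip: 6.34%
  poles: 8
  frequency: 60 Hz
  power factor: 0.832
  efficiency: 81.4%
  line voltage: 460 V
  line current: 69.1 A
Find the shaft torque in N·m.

P_in = √3·V·I·cosφ = 1.732 × 460 × 69.1 × 0.832 = 45804 W
P_out = η·P_in = 0.814 × 45804 = 37284 W
n_s = 120×60/8 = 900 rpm; n = 900×(1−0.0634) = 843 rpm
ω = 2π×843/60 = 88.28 rad/s
τ = P_out/ω = 37284/88.28 = 422 N·m

422 N·m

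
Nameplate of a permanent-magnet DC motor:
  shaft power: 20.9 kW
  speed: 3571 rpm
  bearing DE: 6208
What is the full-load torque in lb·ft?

ω = 2π × 3571/60 = 374 rad/s
τ = P/ω = 20900/374 = 55.88 N·m
In lb·ft: 55.88/1.356 = 41.2 lb·ft

41.2 lb·ft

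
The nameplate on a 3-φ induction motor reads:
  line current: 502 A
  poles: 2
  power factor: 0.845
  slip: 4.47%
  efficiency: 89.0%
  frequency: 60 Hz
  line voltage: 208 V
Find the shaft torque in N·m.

P_in = √3·V·I·cosφ = 1.732 × 208 × 502 × 0.845 = 152817 W
P_out = η·P_in = 0.89 × 152817 = 136007 W
n_s = 120×60/2 = 3600 rpm; n = 3600×(1−0.0447) = 3439 rpm
ω = 2π×3439/60 = 360.1 rad/s
τ = P_out/ω = 136007/360.1 = 378 N·m

378 N·m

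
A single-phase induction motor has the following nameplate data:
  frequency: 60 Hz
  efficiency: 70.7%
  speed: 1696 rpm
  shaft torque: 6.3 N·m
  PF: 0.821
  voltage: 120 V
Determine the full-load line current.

ω = 2π×1696/60 = 177.6 rad/s; P_out = τω = 6.3 × 177.6 = 1119 W
P_in = P_out / η = 1119 / 0.707 = 1583 W
I = P_in / (V·cosφ) = 1583 / (120 × 0.821) = 16.1 A

16.1 A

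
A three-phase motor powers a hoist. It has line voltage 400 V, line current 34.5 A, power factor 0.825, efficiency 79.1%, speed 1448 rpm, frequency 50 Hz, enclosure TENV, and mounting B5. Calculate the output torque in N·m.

P_in = √3·V·I·cosφ = 1.732 × 400 × 34.5 × 0.825 = 19719 W
P_out = η·P_in = 0.791 × 19719 = 15598 W
n = 1448 rpm
ω = 2π×1448/60 = 151.6 rad/s
τ = P_out/ω = 15598/151.6 = 103 N·m

103 N·m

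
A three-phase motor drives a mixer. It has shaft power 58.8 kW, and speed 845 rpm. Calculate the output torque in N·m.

ω = 2π × 845/60 = 88.49 rad/s
τ = P/ω = 58800/88.49 = 664 N·m

664 N·m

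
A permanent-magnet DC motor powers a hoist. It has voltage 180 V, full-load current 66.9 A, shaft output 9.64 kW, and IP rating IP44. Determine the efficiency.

80.1 %

P_out = 9.64 kW = 9640 W
P_in = V·I = 180 × 66.9 = 12042 W
η = P_out / P_in = 9640 / 12042 = 0.801 = 80.1%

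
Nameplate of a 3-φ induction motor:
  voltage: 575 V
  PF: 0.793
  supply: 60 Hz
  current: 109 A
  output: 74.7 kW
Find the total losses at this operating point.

P_in = √3·V·I·cosφ = 1.732×575×109×0.793 = 86083 W
P_out = 74700 W
Losses = P_in − P_out = 86083 − 74700 = 11383 W

11400 W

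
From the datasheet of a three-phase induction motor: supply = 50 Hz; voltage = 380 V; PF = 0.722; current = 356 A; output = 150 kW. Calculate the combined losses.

P_in = √3·V·I·cosφ = 1.732×380×356×0.722 = 169168 W
P_out = 150000 W
Losses = P_in − P_out = 169168 − 150000 = 19168 W

19200 W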